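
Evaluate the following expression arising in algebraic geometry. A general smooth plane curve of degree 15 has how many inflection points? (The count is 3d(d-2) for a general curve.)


For a general smooth plane curve C of degree d, the inflection points are
the intersection of C with its Hessian curve, which has degree 3(d-2).
By Bezout, the total intersection number is d * 3(d-2) = 15 * 39 = 585.
For a general curve every flex is ordinary, so each contributes
multiplicity 1 to C·Hess(C), and the number of distinct inflection
points is 3d(d-2).
Inflection points = 3*15*(15-2) = 3*15*13 = 585

585


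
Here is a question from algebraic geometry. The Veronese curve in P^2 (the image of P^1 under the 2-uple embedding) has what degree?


The rational normal curve in P^2 is the image of P^1 under the 2-uple Veronese.
A general hyperplane in P^2 pulls back to a degree-2 form on P^1, which has 2 zeros,
so the curve meets a general hyperplane in 2 points. Degree = 2.

2


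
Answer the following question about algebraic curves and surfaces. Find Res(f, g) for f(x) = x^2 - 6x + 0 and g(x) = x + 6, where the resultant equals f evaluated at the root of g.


For Res(f, x - c), we evaluate f at x = c.
f(-6) = (-6)^2 - 6*(-6) + 0
= 36 + 36 + 0
= 72 + 0 = 72
Res(f, g) = 72

72


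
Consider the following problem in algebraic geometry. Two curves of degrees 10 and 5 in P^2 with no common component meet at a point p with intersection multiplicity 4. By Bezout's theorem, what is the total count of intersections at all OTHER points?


By Bezout's theorem, the total intersection number is d1 * d2.
Total = 10 * 5 = 50
Intersection multiplicity at p = 4
Remaining intersections = 50 - 4 = 46

46


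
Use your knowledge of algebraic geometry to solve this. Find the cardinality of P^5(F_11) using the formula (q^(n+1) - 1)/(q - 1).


P^5(F_11) has (q^(n+1) - 1)/(q - 1) points.
= 11^5 + 11^4 + 11^3 + 11^2 + 11^1 + 11^0
= 161051 + 14641 + 1331 + 121 + 11 + 1
= 177156

177156


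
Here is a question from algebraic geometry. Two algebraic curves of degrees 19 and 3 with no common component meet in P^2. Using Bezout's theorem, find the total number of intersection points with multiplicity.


Bezout's theorem states the intersection count equals the product of degrees.
Intersection count = 19 * 3 = 57

57


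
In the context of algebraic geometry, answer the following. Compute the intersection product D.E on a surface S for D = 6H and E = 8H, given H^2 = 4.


Using bilinearity of the intersection pairing on a surface S:
(aH).(bH) = ab * (H.H)
We have H^2 = 4.
D.E = (6H).(8H) = 6*8*4
= 48*4
= 192

192


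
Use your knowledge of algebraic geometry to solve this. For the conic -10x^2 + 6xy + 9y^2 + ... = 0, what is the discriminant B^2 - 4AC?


The discriminant of a conic Ax^2 + Bxy + Cy^2 + ... = 0 is B^2 - 4AC.
B^2 = 6^2 = 36
4AC = 4*(-10)*9 = -360
Discriminant = 36 + 360 = 396

396


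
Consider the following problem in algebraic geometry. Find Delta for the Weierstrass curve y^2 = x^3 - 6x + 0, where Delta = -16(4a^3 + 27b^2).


Compute each component:
4a^3 = 4*(-6)^3 = 4*(-216) = -864
27b^2 = 27*0^2 = 27*0 = 0
4a^3 + 27b^2 = -864 + 0 = -864
Delta = -16*(-864) = 13824

13824


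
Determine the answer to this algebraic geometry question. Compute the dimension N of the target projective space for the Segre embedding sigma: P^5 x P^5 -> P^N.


The Segre embedding maps P^m x P^n into P^N via
all products of coordinates from each factor.
N = (m+1)(n+1) - 1
N = (5+1)(5+1) - 1
N = 6*6 - 1
N = 36 - 1 = 35

35


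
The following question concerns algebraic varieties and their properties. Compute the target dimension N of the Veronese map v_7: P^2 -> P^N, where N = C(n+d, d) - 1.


The Veronese embedding v_d: P^n -> P^N maps each point to all
degree-d monomials in n+1 homogeneous coordinates.
N = C(n+d, d) - 1
N = C(2+7, 7) - 1
N = C(9, 7) - 1
C(9, 7) = 36
N = 36 - 1 = 35

35


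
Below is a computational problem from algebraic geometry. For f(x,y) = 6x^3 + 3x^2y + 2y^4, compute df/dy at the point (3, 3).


df/dy = 3*x^2 + 4*2*y^3
At (3,3): 3*3^2 + 4*2*3^3
= 27 + 216
= 243

243


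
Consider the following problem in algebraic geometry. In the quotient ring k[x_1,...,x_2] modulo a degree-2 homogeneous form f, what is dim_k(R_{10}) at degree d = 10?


For R = k[x_1,...,x_n]/(f) with f homogeneous of degree e:
The Hilbert series is (1 - t^e)/(1 - t)^n.
So h(d) = C(d+n-1, n-1) - C(d-e+n-1, n-1) for d >= e.
With n=2, e=2, d=10:
C(10+2-1, 2-1) = C(11, 1) = 11
C(10-2+2-1, 2-1) = C(9, 1) = 9
h(10) = 11 - 9 = 2

2


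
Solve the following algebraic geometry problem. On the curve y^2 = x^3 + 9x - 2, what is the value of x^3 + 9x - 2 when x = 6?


Compute x^3 + 9x - 2 at x = 6:
x^3 = 6^3 = 216
9*x = 9*6 = 54
Sum: 216 + 54 - 2 = 268

268


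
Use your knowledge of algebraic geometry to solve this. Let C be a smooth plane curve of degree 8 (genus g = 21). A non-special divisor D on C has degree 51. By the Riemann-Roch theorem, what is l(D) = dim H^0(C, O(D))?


First, compute the genus of a smooth plane curve of degree 8:
g = (d-1)(d-2)/2 = (8-1)(8-2)/2 = 21
For a non-special divisor D (i.e., h^1(D) = 0), Riemann-Roch gives:
l(D) = deg(D) - g + 1
Since deg(D) = 51 >= 2g - 1 = 41, D is non-special.
l(D) = 51 - 21 + 1 = 31

31


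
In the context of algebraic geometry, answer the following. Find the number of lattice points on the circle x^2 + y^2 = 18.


Systematically check integer values of x where x^2 <= 18.
For each valid x, check if 18 - x^2 is a perfect square.
x=3: 18 - 9 = 9, sqrt = 3 (valid)
Total integer solutions found: 4

4


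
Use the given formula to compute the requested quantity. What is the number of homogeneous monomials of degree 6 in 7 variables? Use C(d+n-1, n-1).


The number of degree-6 monomials in 7 variables is C(d+n-1, n-1).
= C(6+7-1, 7-1) = C(12, 6)
= 924

924


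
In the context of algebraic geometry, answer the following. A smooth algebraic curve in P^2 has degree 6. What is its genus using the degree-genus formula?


Using the genus formula for smooth plane curves:
g = (d-1)(d-2)/2
g = (6-1)(6-2)/2
g = 5*4/2
g = 20/2 = 10

10


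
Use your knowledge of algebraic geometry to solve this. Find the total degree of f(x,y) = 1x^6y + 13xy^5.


Examine each term for its total degree (sum of exponents).
  Term '1x^6y' has total degree 6+1 = 7.
  Term '13xy^5' has total degree 1+5 = 6.
The maximum total degree among all terms is 7.

7


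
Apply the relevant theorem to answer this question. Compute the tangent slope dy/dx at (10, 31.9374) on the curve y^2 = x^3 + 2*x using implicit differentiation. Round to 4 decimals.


Using implicit differentiation of y^2 = x^3 + 2*x:
2y * dy/dx = 3x^2 + 2
dy/dx = (3x^2 + 2)/(2y)
Numerator: 3*10^2 + 2 = 302
Denominator: 2*31.9374 = 63.8748
dy/dx = 302/63.8748 = 4.7280

4.7280


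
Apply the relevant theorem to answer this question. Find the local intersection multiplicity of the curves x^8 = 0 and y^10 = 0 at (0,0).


The intersection multiplicity of V(x^a) and V(y^b) at the origin is:
I(O; V(x^8), V(y^10)) = dim_k(k[x,y]/(x^8, y^10))
A basis for k[x,y]/(x^8, y^10) is the set of monomials x^i * y^j
where 0 <= i < 8 and 0 <= j < 10.
The number of such monomials is 8 * 10 = 80

80


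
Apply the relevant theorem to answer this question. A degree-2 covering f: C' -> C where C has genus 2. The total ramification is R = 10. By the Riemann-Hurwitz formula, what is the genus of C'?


Riemann-Hurwitz formula: 2g' - 2 = d(2g - 2) + R
Given: d = 2, g = 2, R = 10
2g' - 2 = 2*(2*2 - 2) + 10
2g' - 2 = 2*2 + 10
2g' - 2 = 4 + 10 = 14
2g' = 16
g' = 8

8


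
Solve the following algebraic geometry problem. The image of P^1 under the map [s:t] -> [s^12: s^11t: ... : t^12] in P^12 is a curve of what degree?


The rational normal curve in P^12 is the image of P^1 under the 12-uple Veronese.
A general hyperplane in P^12 pulls back to a degree-12 form on P^1, which has 12 zeros,
so the curve meets a general hyperplane in 12 points. Degree = 12.

12


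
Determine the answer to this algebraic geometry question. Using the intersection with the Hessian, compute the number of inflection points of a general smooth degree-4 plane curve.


For a general smooth plane curve C of degree d, the inflection points are
the intersection of C with its Hessian curve, which has degree 3(d-2).
By Bezout, the total intersection number is d * 3(d-2) = 4 * 6 = 24.
For a general curve every flex is ordinary, so each contributes
multiplicity 1 to C·Hess(C), and the number of distinct inflection
points is 3d(d-2).
Inflection points = 3*4*(4-2) = 3*4*2 = 24

24


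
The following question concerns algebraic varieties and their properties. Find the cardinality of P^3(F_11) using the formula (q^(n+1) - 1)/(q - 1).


P^3(F_11) has (q^(n+1) - 1)/(q - 1) points.
= 11^3 + 11^2 + 11^1 + 11^0
= 1331 + 121 + 11 + 1
= 1464

1464


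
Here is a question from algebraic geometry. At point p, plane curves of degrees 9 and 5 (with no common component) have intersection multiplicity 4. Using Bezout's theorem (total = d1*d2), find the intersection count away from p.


By Bezout's theorem, the total intersection number is d1 * d2.
Total = 9 * 5 = 45
Intersection multiplicity at p = 4
Remaining intersections = 45 - 4 = 41

41


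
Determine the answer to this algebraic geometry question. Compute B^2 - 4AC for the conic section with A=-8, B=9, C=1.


The discriminant of a conic Ax^2 + Bxy + Cy^2 + ... = 0 is B^2 - 4AC.
B^2 = 9^2 = 81
4AC = 4*(-8)*1 = -32
Discriminant = 81 + 32 = 113

113


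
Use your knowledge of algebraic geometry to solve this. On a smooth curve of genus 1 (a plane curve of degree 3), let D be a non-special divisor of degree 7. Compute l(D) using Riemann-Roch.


First, compute the genus of a smooth plane curve of degree 3:
g = (d-1)(d-2)/2 = (3-1)(3-2)/2 = 1
For a non-special divisor D (i.e., h^1(D) = 0), Riemann-Roch gives:
l(D) = deg(D) - g + 1
Since deg(D) = 7 >= 2g - 1 = 1, D is non-special.
l(D) = 7 - 1 + 1 = 7

7


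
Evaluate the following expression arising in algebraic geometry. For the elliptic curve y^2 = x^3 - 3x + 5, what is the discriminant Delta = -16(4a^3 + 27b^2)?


Compute each component:
4a^3 = 4*(-3)^3 = 4*(-27) = -108
27b^2 = 27*5^2 = 27*25 = 675
4a^3 + 27b^2 = -108 + 675 = 567
Delta = -16*567 = -9072

-9072


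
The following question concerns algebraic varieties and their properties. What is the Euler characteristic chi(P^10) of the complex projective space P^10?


The complex projective space P^10 has one cell in each even real dimension 0, 2, ..., 20.
The cohomology groups are H^{2k}(P^10) = Z for k = 0,...,10, and 0 otherwise.
Euler characteristic = sum of Betti numbers = 1 per even-dimensional cohomology group.
chi(P^10) = 10 + 1 = 11

11


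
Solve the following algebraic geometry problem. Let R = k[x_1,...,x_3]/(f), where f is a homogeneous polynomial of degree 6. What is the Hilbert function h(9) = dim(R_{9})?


For R = k[x_1,...,x_n]/(f) with f homogeneous of degree e:
The Hilbert series is (1 - t^e)/(1 - t)^n.
So h(d) = C(d+n-1, n-1) - C(d-e+n-1, n-1) for d >= e.
With n=3, e=6, d=9:
C(9+3-1, 3-1) = C(11, 2) = 55
C(9-6+3-1, 3-1) = C(5, 2) = 10
h(9) = 55 - 10 = 45

45


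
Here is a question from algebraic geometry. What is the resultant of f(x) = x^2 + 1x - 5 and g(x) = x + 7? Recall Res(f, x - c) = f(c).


For Res(f, x - c), we evaluate f at x = c.
f(-7) = (-7)^2 + 1*(-7) - 5
= 49 - 7 - 5
= 42 - 5 = 37
Res(f, g) = 37

37


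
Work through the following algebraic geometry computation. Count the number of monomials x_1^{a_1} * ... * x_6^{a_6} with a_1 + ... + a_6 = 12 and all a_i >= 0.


The number of degree-12 monomials in 6 variables is C(d+n-1, n-1).
= C(12+6-1, 6-1) = C(17, 5)
= 6188

6188


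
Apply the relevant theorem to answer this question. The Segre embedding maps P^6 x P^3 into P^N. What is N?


The Segre embedding maps P^m x P^n into P^N via
all products of coordinates from each factor.
N = (m+1)(n+1) - 1
N = (6+1)(3+1) - 1
N = 7*4 - 1
N = 28 - 1 = 27

27


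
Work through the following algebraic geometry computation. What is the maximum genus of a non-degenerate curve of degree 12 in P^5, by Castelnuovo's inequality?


Castelnuovo's bound: write d - 1 = m(r-1) + epsilon with 0 <= epsilon < r-1.
d - 1 = 12 - 1 = 11
r - 1 = 5 - 1 = 4
11 = 2*4 + 3, so m = 2, epsilon = 3
pi(d, r) = m(m-1)(r-1)/2 + m*epsilon
= 2*1*4/2 + 2*3
= 8/2 + 6
= 4 + 6 = 10

10


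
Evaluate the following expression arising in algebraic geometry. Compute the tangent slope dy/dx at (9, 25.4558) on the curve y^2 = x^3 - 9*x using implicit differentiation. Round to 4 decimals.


Using implicit differentiation of y^2 = x^3 - 9*x:
2y * dy/dx = 3x^2 - 9
dy/dx = (3x^2 - 9)/(2y)
Numerator: 3*9^2 - 9 = 234
Denominator: 2*25.4558 = 50.9116
dy/dx = 234/50.9116 = 4.5962

4.5962


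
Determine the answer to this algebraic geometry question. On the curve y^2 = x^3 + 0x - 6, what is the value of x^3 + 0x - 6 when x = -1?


Compute x^3 + 0x - 6 at x = -1:
x^3 = (-1)^3 = -1
0*x = 0*(-1) = 0
Sum: -1 + 0 - 6 = -7

-7


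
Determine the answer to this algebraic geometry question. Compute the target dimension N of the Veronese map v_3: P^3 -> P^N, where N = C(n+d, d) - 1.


The Veronese embedding v_d: P^n -> P^N maps each point to all
degree-d monomials in n+1 homogeneous coordinates.
N = C(n+d, d) - 1
N = C(3+3, 3) - 1
N = C(6, 3) - 1
C(6, 3) = 20
N = 20 - 1 = 19

19


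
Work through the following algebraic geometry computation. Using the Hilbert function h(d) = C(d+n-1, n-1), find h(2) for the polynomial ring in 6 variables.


The Hilbert function for the polynomial ring in 6 variables is:
h(d) = C(d+n-1, n-1)
h(2) = C(2+6-1, 6-1) = C(7, 5)
= 7! / (5! * 2!)
= 21

21


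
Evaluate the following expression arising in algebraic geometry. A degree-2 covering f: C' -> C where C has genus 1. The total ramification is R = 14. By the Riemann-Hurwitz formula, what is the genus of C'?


Riemann-Hurwitz formula: 2g' - 2 = d(2g - 2) + R
Given: d = 2, g = 1, R = 14
2g' - 2 = 2*(2*1 - 2) + 14
2g' - 2 = 2*0 + 14
2g' - 2 = 0 + 14 = 14
2g' = 16
g' = 8

8


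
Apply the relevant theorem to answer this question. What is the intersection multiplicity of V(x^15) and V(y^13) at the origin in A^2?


The intersection multiplicity of V(x^a) and V(y^b) at the origin is:
I(O; V(x^15), V(y^13)) = dim_k(k[x,y]/(x^15, y^13))
A basis for k[x,y]/(x^15, y^13) is the set of monomials x^i * y^j
where 0 <= i < 15 and 0 <= j < 13.
The number of such monomials is 15 * 13 = 195

195


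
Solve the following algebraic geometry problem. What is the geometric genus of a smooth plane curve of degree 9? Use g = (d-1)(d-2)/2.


Using the genus formula for smooth plane curves:
g = (d-1)(d-2)/2
g = (9-1)(9-2)/2
g = 8*7/2
g = 56/2 = 28

28


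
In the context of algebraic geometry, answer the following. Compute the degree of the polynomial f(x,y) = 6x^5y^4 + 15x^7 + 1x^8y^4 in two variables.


Examine each term for its total degree (sum of exponents).
  Term '6x^5y^4' has total degree 5+4 = 9.
  Term '15x^7' has total degree 7+0 = 7.
  Term '1x^8y^4' has total degree 8+4 = 12.
The maximum total degree among all terms is 12.

12


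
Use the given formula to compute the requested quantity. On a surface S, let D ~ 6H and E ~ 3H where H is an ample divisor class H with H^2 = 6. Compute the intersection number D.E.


Using bilinearity of the intersection pairing on a surface S:
(aH).(bH) = ab * (H.H)
We have H^2 = 6.
D.E = (6H).(3H) = 6*3*6
= 18*6
= 108

108


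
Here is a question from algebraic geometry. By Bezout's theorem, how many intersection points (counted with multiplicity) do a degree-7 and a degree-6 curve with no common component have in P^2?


Bezout's theorem states the intersection count equals the product of degrees.
Intersection count = 7 * 6 = 42

42


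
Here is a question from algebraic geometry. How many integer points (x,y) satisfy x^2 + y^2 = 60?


Systematically check integer values of x where x^2 <= 60.
For each valid x, check if 60 - x^2 is a perfect square.
Total integer solutions found: 0

0


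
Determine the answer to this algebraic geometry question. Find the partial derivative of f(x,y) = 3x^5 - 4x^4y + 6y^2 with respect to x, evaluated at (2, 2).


df/dx = 5*3*x^4 + 4*(-4)*x^3*y
At (2,2): 5*3*2^4 + 4*(-4)*2^3*2
= 240 - 256
= -16

-16


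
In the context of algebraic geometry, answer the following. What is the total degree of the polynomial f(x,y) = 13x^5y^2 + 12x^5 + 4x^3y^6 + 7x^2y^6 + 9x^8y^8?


Examine each term for its total degree (sum of exponents).
  Term '13x^5y^2' has total degree 5+2 = 7.
  Term '12x^5' has total degree 5+0 = 5.
  Term '4x^3y^6' has total degree 3+6 = 9.
  Term '7x^2y^6' has total degree 2+6 = 8.
  Term '9x^8y^8' has total degree 8+8 = 16.
The maximum total degree among all terms is 16.

16


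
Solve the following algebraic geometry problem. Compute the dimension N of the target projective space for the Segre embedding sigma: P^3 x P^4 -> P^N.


The Segre embedding maps P^m x P^n into P^N via
all products of coordinates from each factor.
N = (m+1)(n+1) - 1
N = (3+1)(4+1) - 1
N = 4*5 - 1
N = 20 - 1 = 19

19


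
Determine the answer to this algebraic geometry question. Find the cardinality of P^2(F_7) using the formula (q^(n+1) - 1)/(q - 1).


P^2(F_7) has (q^(n+1) - 1)/(q - 1) points.
= 7^2 + 7^1 + 7^0
= 49 + 7 + 1
= 57

57


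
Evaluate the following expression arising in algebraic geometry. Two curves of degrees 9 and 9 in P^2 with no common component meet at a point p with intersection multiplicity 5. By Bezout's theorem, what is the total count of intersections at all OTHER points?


By Bezout's theorem, the total intersection number is d1 * d2.
Total = 9 * 9 = 81
Intersection multiplicity at p = 5
Remaining intersections = 81 - 5 = 76

76


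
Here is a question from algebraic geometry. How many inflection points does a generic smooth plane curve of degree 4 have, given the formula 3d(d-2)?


For a general smooth plane curve C of degree d, the inflection points are
the intersection of C with its Hessian curve, which has degree 3(d-2).
By Bezout, the total intersection number is d * 3(d-2) = 4 * 6 = 24.
For a general curve every flex is ordinary, so each contributes
multiplicity 1 to C·Hess(C), and the number of distinct inflection
points is 3d(d-2).
Inflection points = 3*4*(4-2) = 3*4*2 = 24

24


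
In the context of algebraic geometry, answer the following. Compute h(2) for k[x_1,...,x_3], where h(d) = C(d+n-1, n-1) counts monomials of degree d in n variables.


The Hilbert function for the polynomial ring in 3 variables is:
h(d) = C(d+n-1, n-1)
h(2) = C(2+3-1, 3-1) = C(4, 2)
= 4! / (2! * 2!)
= 6

6


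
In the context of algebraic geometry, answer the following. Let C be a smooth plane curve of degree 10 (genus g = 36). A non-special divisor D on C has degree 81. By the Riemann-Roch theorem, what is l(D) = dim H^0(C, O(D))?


First, compute the genus of a smooth plane curve of degree 10:
g = (d-1)(d-2)/2 = (10-1)(10-2)/2 = 36
For a non-special divisor D (i.e., h^1(D) = 0), Riemann-Roch gives:
l(D) = deg(D) - g + 1
Since deg(D) = 81 >= 2g - 1 = 71, D is non-special.
l(D) = 81 - 36 + 1 = 46

46


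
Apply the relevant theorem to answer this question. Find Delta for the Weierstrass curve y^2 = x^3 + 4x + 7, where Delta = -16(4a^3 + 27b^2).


Compute each component:
4a^3 = 4*4^3 = 4*64 = 256
27b^2 = 27*7^2 = 27*49 = 1323
4a^3 + 27b^2 = 256 + 1323 = 1579
Delta = -16*1579 = -25264

-25264


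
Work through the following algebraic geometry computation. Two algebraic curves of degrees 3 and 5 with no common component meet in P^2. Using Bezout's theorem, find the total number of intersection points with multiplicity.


Bezout's theorem states the intersection count equals the product of degrees.
Intersection count = 3 * 5 = 15

15


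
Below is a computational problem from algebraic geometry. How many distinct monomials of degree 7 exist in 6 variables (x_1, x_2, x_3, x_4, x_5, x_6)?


The number of degree-7 monomials in 6 variables is C(d+n-1, n-1).
= C(7+6-1, 6-1) = C(12, 5)
= 792

792


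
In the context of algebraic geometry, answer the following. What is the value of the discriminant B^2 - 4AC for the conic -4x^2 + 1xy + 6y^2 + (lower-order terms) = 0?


The discriminant of a conic Ax^2 + Bxy + Cy^2 + ... = 0 is B^2 - 4AC.
B^2 = 1^2 = 1
4AC = 4*(-4)*6 = -96
Discriminant = 1 + 96 = 97

97


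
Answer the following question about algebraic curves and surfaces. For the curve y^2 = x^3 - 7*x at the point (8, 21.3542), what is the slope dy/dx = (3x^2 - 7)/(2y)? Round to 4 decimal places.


Using implicit differentiation of y^2 = x^3 - 7*x:
2y * dy/dx = 3x^2 - 7
dy/dx = (3x^2 - 7)/(2y)
Numerator: 3*8^2 - 7 = 185
Denominator: 2*21.3542 = 42.7084
dy/dx = 185/42.7084 = 4.3317

4.3317


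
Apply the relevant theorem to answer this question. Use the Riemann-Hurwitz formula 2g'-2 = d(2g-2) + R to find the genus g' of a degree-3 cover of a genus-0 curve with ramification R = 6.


Riemann-Hurwitz formula: 2g' - 2 = d(2g - 2) + R
Given: d = 3, g = 0, R = 6
2g' - 2 = 3*(2*0 - 2) + 6
2g' - 2 = 3*(-2) + 6
2g' - 2 = -6 + 6 = 0
2g' = 2
g' = 1

1


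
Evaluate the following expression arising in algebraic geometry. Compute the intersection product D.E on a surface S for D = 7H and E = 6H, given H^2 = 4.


Using bilinearity of the intersection pairing on a surface S:
(aH).(bH) = ab * (H.H)
We have H^2 = 4.
D.E = (7H).(6H) = 7*6*4
= 42*4
= 168

168


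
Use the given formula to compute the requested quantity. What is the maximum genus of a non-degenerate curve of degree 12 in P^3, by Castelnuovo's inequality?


Castelnuovo's bound: write d - 1 = m(r-1) + epsilon with 0 <= epsilon < r-1.
d - 1 = 12 - 1 = 11
r - 1 = 3 - 1 = 2
11 = 5*2 + 1, so m = 5, epsilon = 1
pi(d, r) = m(m-1)(r-1)/2 + m*epsilon
= 5*4*2/2 + 5*1
= 40/2 + 5
= 20 + 5 = 25

25


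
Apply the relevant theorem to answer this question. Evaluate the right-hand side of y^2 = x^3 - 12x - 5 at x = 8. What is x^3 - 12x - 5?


Compute x^3 - 12x - 5 at x = 8:
x^3 = 8^3 = 512
(-12)*x = (-12)*8 = -96
Sum: 512 - 96 - 5 = 411

411


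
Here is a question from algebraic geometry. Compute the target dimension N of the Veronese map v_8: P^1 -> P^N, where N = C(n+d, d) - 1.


The Veronese embedding v_d: P^n -> P^N maps each point to all
degree-d monomials in n+1 homogeneous coordinates.
N = C(n+d, d) - 1
N = C(1+8, 8) - 1
N = C(9, 8) - 1
C(9, 8) = 9
N = 9 - 1 = 8

8


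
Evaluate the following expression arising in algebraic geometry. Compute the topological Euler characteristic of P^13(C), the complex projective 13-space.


The complex projective space P^13 has one cell in each even real dimension 0, 2, ..., 26.
The cohomology groups are H^{2k}(P^13) = Z for k = 0,...,13, and 0 otherwise.
Euler characteristic = sum of Betti numbers = 1 per even-dimensional cohomology group.
chi(P^13) = 13 + 1 = 14

14


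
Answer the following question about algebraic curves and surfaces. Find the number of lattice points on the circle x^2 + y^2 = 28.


Systematically check integer values of x where x^2 <= 28.
For each valid x, check if 28 - x^2 is a perfect square.
Total integer solutions found: 0

0


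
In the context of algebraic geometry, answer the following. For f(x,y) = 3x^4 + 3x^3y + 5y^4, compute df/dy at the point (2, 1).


df/dy = 3*x^3 + 4*5*y^3
At (2,1): 3*2^3 + 4*5*1^3
= 24 + 20
= 44

44


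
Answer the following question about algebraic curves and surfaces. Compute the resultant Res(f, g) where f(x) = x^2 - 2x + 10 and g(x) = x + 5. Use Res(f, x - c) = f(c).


For Res(f, x - c), we evaluate f at x = c.
f(-5) = (-5)^2 - 2*(-5) + 10
= 25 + 10 + 10
= 35 + 10 = 45
Res(f, g) = 45

45


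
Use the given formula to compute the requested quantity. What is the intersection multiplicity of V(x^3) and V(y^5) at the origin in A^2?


The intersection multiplicity of V(x^a) and V(y^b) at the origin is:
I(O; V(x^3), V(y^5)) = dim_k(k[x,y]/(x^3, y^5))
A basis for k[x,y]/(x^3, y^5) is the set of monomials x^i * y^j
where 0 <= i < 3 and 0 <= j < 5.
The number of such monomials is 3 * 5 = 15

15


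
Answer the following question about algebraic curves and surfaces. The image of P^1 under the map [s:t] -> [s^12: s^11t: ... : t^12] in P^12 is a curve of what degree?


The rational normal curve in P^12 is the image of P^1 under the 12-uple Veronese.
A general hyperplane in P^12 pulls back to a degree-12 form on P^1, which has 12 zeros,
so the curve meets a general hyperplane in 12 points. Degree = 12.

12


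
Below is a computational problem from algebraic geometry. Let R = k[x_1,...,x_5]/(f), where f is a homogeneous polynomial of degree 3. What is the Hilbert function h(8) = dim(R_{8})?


For R = k[x_1,...,x_n]/(f) with f homogeneous of degree e:
The Hilbert series is (1 - t^e)/(1 - t)^n.
So h(d) = C(d+n-1, n-1) - C(d-e+n-1, n-1) for d >= e.
With n=5, e=3, d=8:
C(8+5-1, 5-1) = C(12, 4) = 495
C(8-3+5-1, 5-1) = C(9, 4) = 126
h(8) = 495 - 126 = 369

369


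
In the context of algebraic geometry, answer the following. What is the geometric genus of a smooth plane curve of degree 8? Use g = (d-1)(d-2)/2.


Using the genus formula for smooth plane curves:
g = (d-1)(d-2)/2
g = (8-1)(8-2)/2
g = 7*6/2
g = 42/2 = 21

21


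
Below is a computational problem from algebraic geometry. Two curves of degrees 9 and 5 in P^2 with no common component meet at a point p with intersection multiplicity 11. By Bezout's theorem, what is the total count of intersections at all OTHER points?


By Bezout's theorem, the total intersection number is d1 * d2.
Total = 9 * 5 = 45
Intersection multiplicity at p = 11
Remaining intersections = 45 - 11 = 34

34


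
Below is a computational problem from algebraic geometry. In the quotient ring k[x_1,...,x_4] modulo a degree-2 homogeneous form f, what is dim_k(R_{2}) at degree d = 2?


For R = k[x_1,...,x_n]/(f) with f homogeneous of degree e:
The Hilbert series is (1 - t^e)/(1 - t)^n.
So h(d) = C(d+n-1, n-1) - C(d-e+n-1, n-1) for d >= e.
With n=4, e=2, d=2:
C(2+4-1, 4-1) = C(5, 3) = 10
C(2-2+4-1, 4-1) = C(3, 3) = 1
h(2) = 10 - 1 = 9

9


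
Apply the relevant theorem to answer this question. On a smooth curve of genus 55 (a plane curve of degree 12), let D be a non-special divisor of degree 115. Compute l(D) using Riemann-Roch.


First, compute the genus of a smooth plane curve of degree 12:
g = (d-1)(d-2)/2 = (12-1)(12-2)/2 = 55
For a non-special divisor D (i.e., h^1(D) = 0), Riemann-Roch gives:
l(D) = deg(D) - g + 1
Since deg(D) = 115 >= 2g - 1 = 109, D is non-special.
l(D) = 115 - 55 + 1 = 61

61


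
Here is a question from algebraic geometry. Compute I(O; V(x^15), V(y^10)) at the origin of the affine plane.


The intersection multiplicity of V(x^a) and V(y^b) at the origin is:
I(O; V(x^15), V(y^10)) = dim_k(k[x,y]/(x^15, y^10))
A basis for k[x,y]/(x^15, y^10) is the set of monomials x^i * y^j
where 0 <= i < 15 and 0 <= j < 10.
The number of such monomials is 15 * 10 = 150

150


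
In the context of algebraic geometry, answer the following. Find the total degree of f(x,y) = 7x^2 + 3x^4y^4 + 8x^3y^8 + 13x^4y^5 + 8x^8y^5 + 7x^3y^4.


Examine each term for its total degree (sum of exponents).
  Term '7x^2' has total degree 2+0 = 2.
  Term '3x^4y^4' has total degree 4+4 = 8.
  Term '8x^3y^8' has total degree 3+8 = 11.
  Term '13x^4y^5' has total degree 4+5 = 9.
  Term '8x^8y^5' has total degree 8+5 = 13.
  Term '7x^3y^4' has total degree 3+4 = 7.
The maximum total degree among all terms is 13.

13


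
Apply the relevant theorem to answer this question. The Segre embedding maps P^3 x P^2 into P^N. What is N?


The Segre embedding maps P^m x P^n into P^N via
all products of coordinates from each factor.
N = (m+1)(n+1) - 1
N = (3+1)(2+1) - 1
N = 4*3 - 1
N = 12 - 1 = 11

11


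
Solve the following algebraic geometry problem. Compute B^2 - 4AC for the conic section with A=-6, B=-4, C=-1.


The discriminant of a conic Ax^2 + Bxy + Cy^2 + ... = 0 is B^2 - 4AC.
B^2 = (-4)^2 = 16
4AC = 4*(-6)*(-1) = 24
Discriminant = 16 - 24 = -8

-8


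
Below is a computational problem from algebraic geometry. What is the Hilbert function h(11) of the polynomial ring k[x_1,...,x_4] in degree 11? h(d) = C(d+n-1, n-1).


The Hilbert function for the polynomial ring in 4 variables is:
h(d) = C(d+n-1, n-1)
h(11) = C(11+4-1, 4-1) = C(14, 3)
= 14! / (3! * 11!)
= 364

364


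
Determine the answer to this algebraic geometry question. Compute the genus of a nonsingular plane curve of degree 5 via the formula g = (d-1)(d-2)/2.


Using the genus formula for smooth plane curves:
g = (d-1)(d-2)/2
g = (5-1)(5-2)/2
g = 4*3/2
g = 12/2 = 6

6


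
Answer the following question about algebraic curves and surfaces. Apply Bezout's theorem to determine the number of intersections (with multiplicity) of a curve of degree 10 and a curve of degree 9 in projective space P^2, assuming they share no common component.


Bezout's theorem states the intersection count equals the product of degrees.
Intersection count = 10 * 9 = 90

90


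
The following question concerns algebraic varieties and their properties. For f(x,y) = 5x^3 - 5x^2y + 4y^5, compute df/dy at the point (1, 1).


df/dy = (-5)*x^2 + 5*4*y^4
At (1,1): (-5)*1^2 + 5*4*1^4
= -5 + 20
= 15

15


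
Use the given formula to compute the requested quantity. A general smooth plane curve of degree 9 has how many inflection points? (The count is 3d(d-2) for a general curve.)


For a general smooth plane curve C of degree d, the inflection points are
the intersection of C with its Hessian curve, which has degree 3(d-2).
By Bezout, the total intersection number is d * 3(d-2) = 9 * 21 = 189.
For a general curve every flex is ordinary, so each contributes
multiplicity 1 to C·Hess(C), and the number of distinct inflection
points is 3d(d-2).
Inflection points = 3*9*(9-2) = 3*9*7 = 189

189


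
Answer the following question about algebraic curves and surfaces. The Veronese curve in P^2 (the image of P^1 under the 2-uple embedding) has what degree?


The rational normal curve in P^2 is the image of P^1 under the 2-uple Veronese.
A general hyperplane in P^2 pulls back to a degree-2 form on P^1, which has 2 zeros,
so the curve meets a general hyperplane in 2 points. Degree = 2.

2


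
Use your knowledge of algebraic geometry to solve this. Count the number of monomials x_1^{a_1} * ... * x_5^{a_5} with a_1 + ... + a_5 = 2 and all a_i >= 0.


The number of degree-2 monomials in 5 variables is C(d+n-1, n-1).
= C(2+5-1, 5-1) = C(6, 4)
= 15

15


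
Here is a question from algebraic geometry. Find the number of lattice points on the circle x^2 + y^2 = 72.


Systematically check integer values of x where x^2 <= 72.
For each valid x, check if 72 - x^2 is a perfect square.
x=6: 72 - 36 = 36, sqrt = 6 (valid)
Total integer solutions found: 4

4


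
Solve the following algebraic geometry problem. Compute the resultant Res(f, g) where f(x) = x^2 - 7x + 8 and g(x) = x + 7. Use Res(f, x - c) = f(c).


For Res(f, x - c), we evaluate f at x = c.
f(-7) = (-7)^2 - 7*(-7) + 8
= 49 + 49 + 8
= 98 + 8 = 106
Res(f, g) = 106

106


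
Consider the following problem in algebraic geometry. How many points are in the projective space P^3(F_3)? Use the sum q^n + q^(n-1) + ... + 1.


P^3(F_3) has (q^(n+1) - 1)/(q - 1) points.
= 3^3 + 3^2 + 3^1 + 3^0
= 27 + 9 + 3 + 1
= 40

40


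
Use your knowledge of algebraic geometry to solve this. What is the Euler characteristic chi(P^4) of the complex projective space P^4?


The complex projective space P^4 has one cell in each even real dimension 0, 2, ..., 8.
The cohomology groups are H^{2k}(P^4) = Z for k = 0,...,4, and 0 otherwise.
Euler characteristic = sum of Betti numbers = 1 per even-dimensional cohomology group.
chi(P^4) = 4 + 1 = 5

5


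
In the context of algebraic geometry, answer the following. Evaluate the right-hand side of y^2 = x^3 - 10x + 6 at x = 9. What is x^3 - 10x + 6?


Compute x^3 - 10x + 6 at x = 9:
x^3 = 9^3 = 729
(-10)*x = (-10)*9 = -90
Sum: 729 - 90 + 6 = 645

645


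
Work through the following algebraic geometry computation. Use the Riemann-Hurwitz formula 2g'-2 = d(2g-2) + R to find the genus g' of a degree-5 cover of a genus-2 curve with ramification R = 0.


Riemann-Hurwitz formula: 2g' - 2 = d(2g - 2) + R
Given: d = 5, g = 2, R = 0
2g' - 2 = 5*(2*2 - 2) + 0
2g' - 2 = 5*2 + 0
2g' - 2 = 10 + 0 = 10
2g' = 12
g' = 6

6


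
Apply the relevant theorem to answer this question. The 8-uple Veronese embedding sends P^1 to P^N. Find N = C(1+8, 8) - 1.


The Veronese embedding v_d: P^n -> P^N maps each point to all
degree-d monomials in n+1 homogeneous coordinates.
N = C(n+d, d) - 1
N = C(1+8, 8) - 1
N = C(9, 8) - 1
C(9, 8) = 9
N = 9 - 1 = 8

8


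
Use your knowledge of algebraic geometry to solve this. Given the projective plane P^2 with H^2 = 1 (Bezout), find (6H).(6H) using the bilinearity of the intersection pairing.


Using bilinearity of the intersection pairing on the projective plane P^2:
(aH).(bH) = ab * (H.H)
We have H^2 = 1 (Bezout).
D.E = (6H).(6H) = 6*6*1
= 36*1
= 36

36


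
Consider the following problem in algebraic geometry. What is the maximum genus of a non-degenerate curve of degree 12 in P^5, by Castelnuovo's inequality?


Castelnuovo's bound: write d - 1 = m(r-1) + epsilon with 0 <= epsilon < r-1.
d - 1 = 12 - 1 = 11
r - 1 = 5 - 1 = 4
11 = 2*4 + 3, so m = 2, epsilon = 3
pi(d, r) = m(m-1)(r-1)/2 + m*epsilon
= 2*1*4/2 + 2*3
= 8/2 + 6
= 4 + 6 = 10

10


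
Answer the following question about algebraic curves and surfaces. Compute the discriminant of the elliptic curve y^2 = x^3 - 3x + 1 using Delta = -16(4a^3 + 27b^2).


Compute each component:
4a^3 = 4*(-3)^3 = 4*(-27) = -108
27b^2 = 27*1^2 = 27*1 = 27
4a^3 + 27b^2 = -108 + 27 = -81
Delta = -16*(-81) = 1296

1296


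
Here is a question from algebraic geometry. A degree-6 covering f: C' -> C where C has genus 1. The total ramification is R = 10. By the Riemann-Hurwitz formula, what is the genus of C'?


Riemann-Hurwitz formula: 2g' - 2 = d(2g - 2) + R
Given: d = 6, g = 1, R = 10
2g' - 2 = 6*(2*1 - 2) + 10
2g' - 2 = 6*0 + 10
2g' - 2 = 0 + 10 = 10
2g' = 12
g' = 6

6


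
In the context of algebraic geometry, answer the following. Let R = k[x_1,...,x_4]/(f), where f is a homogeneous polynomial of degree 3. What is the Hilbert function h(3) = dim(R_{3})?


For R = k[x_1,...,x_n]/(f) with f homogeneous of degree e:
The Hilbert series is (1 - t^e)/(1 - t)^n.
So h(d) = C(d+n-1, n-1) - C(d-e+n-1, n-1) for d >= e.
With n=4, e=3, d=3:
C(3+4-1, 4-1) = C(6, 3) = 20
C(3-3+4-1, 4-1) = C(3, 3) = 1
h(3) = 20 - 1 = 19

19


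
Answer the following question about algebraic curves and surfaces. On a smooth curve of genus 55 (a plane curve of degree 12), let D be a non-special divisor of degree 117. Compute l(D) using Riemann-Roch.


First, compute the genus of a smooth plane curve of degree 12:
g = (d-1)(d-2)/2 = (12-1)(12-2)/2 = 55
For a non-special divisor D (i.e., h^1(D) = 0), Riemann-Roch gives:
l(D) = deg(D) - g + 1
Since deg(D) = 117 >= 2g - 1 = 109, D is non-special.
l(D) = 117 - 55 + 1 = 63

63


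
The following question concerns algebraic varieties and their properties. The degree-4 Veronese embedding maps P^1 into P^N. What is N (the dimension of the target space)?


The Veronese embedding v_d: P^n -> P^N maps each point to all
degree-d monomials in n+1 homogeneous coordinates.
N = C(n+d, d) - 1
N = C(1+4, 4) - 1
N = C(5, 4) - 1
C(5, 4) = 5
N = 5 - 1 = 4

4


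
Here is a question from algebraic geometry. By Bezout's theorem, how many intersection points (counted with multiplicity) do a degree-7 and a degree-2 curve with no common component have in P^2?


Bezout's theorem states the intersection count equals the product of degrees.
Intersection count = 7 * 2 = 14

14


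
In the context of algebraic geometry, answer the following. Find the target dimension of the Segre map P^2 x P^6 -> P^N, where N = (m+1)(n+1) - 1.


The Segre embedding maps P^m x P^n into P^N via
all products of coordinates from each factor.
N = (m+1)(n+1) - 1
N = (2+1)(6+1) - 1
N = 3*7 - 1
N = 21 - 1 = 20

20


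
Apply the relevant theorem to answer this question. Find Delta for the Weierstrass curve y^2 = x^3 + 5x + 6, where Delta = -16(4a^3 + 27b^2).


Compute each component:
4a^3 = 4*5^3 = 4*125 = 500
27b^2 = 27*6^2 = 27*36 = 972
4a^3 + 27b^2 = 500 + 972 = 1472
Delta = -16*1472 = -23552

-23552


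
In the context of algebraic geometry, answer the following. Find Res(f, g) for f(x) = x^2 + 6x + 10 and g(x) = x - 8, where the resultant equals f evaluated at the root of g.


For Res(f, x - c), we evaluate f at x = c.
f(8) = 8^2 + 6*8 + 10
= 64 + 48 + 10
= 112 + 10 = 122
Res(f, g) = 122

122


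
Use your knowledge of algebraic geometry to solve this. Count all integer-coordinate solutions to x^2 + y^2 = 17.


Systematically check integer values of x where x^2 <= 17.
For each valid x, check if 17 - x^2 is a perfect square.
x=1: 17 - 1 = 16, sqrt = 4 (valid)
x=4: 17 - 16 = 1, sqrt = 1 (valid)
Total integer solutions found: 8

8


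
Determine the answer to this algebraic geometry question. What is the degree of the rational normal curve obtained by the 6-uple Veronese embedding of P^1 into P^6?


The rational normal curve in P^6 is the image of P^1 under the 6-uple Veronese.
A general hyperplane in P^6 pulls back to a degree-6 form on P^1, which has 6 zeros,
so the curve meets a general hyperplane in 6 points. Degree = 6.

6


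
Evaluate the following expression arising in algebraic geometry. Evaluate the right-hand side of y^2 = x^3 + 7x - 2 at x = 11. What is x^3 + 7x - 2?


Compute x^3 + 7x - 2 at x = 11:
x^3 = 11^3 = 1331
7*x = 7*11 = 77
Sum: 1331 + 77 - 2 = 1406

1406


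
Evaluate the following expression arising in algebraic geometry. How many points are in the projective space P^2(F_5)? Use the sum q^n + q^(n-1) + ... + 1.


P^2(F_5) has (q^(n+1) - 1)/(q - 1) points.
= 5^2 + 5^1 + 5^0
= 25 + 5 + 1
= 31

31


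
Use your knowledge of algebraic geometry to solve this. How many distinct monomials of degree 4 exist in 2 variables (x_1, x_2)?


The number of degree-4 monomials in 2 variables is C(d+n-1, n-1).
= C(4+2-1, 2-1) = C(5, 1)
= 5

5


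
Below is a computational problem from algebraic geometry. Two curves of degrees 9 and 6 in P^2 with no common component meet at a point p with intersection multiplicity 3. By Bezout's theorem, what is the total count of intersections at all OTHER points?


By Bezout's theorem, the total intersection number is d1 * d2.
Total = 9 * 6 = 54
Intersection multiplicity at p = 3
Remaining intersections = 54 - 3 = 51

51


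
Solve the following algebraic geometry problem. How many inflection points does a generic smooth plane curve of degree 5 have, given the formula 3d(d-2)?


For a general smooth plane curve C of degree d, the inflection points are
the intersection of C with its Hessian curve, which has degree 3(d-2).
By Bezout, the total intersection number is d * 3(d-2) = 5 * 9 = 45.
For a general curve every flex is ordinary, so each contributes
multiplicity 1 to C·Hess(C), and the number of distinct inflection
points is 3d(d-2).
Inflection points = 3*5*(5-2) = 3*5*3 = 45

45


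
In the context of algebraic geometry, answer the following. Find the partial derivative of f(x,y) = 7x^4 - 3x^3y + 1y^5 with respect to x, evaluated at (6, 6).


df/dx = 4*7*x^3 + 3*(-3)*x^2*y
At (6,6): 4*7*6^3 + 3*(-3)*6^2*6
= 6048 - 1944
= 4104

4104


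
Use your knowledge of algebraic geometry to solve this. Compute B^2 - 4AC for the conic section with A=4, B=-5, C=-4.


The discriminant of a conic Ax^2 + Bxy + Cy^2 + ... = 0 is B^2 - 4AC.
B^2 = (-5)^2 = 25
4AC = 4*4*(-4) = -64
Discriminant = 25 + 64 = 89

89
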